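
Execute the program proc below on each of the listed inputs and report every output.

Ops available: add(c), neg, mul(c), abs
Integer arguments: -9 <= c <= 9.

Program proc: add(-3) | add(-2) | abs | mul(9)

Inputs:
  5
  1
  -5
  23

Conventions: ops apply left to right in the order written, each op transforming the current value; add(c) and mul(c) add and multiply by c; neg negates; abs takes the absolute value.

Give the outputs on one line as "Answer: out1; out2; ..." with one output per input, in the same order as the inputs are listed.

Execution, op by op:
  5 -> 2 -> 0 -> 0 -> 0
  1 -> -2 -> -4 -> 4 -> 36
  -5 -> -8 -> -10 -> 10 -> 90
  23 -> 20 -> 18 -> 18 -> 162

0; 36; 90; 162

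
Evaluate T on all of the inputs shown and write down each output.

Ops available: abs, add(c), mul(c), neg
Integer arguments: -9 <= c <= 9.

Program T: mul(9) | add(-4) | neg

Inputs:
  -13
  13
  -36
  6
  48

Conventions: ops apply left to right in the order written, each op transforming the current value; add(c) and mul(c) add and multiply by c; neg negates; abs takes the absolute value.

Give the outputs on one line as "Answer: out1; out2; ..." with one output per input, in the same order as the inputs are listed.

Execution, op by op:
  -13 -> -117 -> -121 -> 121
  13 -> 117 -> 113 -> -113
  -36 -> -324 -> -328 -> 328
  6 -> 54 -> 50 -> -50
  48 -> 432 -> 428 -> -428

121; -113; 328; -50; -428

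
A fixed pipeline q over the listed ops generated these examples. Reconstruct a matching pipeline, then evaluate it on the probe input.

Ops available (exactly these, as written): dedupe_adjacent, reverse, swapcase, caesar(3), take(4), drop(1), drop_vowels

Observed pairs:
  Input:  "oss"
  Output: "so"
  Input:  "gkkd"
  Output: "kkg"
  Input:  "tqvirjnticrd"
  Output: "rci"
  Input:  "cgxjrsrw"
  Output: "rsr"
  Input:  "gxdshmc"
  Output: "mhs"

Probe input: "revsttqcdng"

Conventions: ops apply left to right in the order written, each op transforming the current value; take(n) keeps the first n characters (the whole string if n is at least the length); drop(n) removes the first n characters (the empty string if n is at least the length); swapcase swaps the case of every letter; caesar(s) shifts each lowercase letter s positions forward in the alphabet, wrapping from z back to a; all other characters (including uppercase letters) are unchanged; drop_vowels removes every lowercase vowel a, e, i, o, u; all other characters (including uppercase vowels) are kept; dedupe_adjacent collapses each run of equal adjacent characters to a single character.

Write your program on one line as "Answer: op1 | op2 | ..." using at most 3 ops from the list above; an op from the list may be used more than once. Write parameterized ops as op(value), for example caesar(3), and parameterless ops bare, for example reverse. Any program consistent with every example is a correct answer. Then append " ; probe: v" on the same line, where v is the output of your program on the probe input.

reverse | take(4) | drop(1) ; probe: "ndc"

Check, running the answer program on each example:
  "oss" -> "sso" -> "sso" -> "so"
  "gkkd" -> "dkkg" -> "dkkg" -> "kkg"
  "tqvirjnticrd" -> "drcitnjrivqt" -> "drci" -> "rci"
  "cgxjrsrw" -> "wrsrjxgc" -> "wrsr" -> "rsr"
  "gxdshmc" -> "cmhsdxg" -> "cmhs" -> "mhs"
  probe: "revsttqcdng" -> "gndcqttsver" -> "gndc" -> "ndc"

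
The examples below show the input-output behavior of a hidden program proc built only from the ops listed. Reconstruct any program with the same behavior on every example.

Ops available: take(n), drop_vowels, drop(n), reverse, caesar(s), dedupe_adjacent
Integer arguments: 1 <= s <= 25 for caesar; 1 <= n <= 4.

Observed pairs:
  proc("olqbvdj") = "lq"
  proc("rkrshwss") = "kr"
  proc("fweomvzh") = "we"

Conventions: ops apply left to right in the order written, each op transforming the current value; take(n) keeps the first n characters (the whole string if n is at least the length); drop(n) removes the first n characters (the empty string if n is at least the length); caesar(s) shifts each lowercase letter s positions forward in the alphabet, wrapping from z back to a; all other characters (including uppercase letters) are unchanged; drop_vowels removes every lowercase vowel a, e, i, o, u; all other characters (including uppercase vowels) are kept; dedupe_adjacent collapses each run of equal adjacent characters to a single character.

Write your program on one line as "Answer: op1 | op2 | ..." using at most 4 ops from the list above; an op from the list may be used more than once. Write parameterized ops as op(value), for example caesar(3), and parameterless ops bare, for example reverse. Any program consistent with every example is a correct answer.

dedupe_adjacent | take(3) | drop(1)

Check, running the answer program on each example:
  "olqbvdj" -> "olqbvdj" -> "olq" -> "lq"
  "rkrshwss" -> "rkrshws" -> "rkr" -> "kr"
  "fweomvzh" -> "fweomvzh" -> "fwe" -> "we"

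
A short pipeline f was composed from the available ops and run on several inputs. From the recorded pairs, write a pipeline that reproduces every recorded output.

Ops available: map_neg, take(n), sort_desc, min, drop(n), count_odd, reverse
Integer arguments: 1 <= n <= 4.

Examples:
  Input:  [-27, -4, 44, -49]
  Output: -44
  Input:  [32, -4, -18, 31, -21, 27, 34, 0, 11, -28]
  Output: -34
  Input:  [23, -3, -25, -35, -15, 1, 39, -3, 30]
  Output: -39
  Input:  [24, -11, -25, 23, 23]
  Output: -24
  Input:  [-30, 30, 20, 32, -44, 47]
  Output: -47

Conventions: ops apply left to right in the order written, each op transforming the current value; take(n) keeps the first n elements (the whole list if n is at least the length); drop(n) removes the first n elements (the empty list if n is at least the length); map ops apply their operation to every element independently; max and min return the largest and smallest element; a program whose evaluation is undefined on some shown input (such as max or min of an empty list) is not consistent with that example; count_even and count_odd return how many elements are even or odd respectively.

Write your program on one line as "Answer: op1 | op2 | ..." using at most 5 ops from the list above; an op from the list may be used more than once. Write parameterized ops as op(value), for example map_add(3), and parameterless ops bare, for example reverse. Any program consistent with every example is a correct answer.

sort_desc | take(1) | map_neg | min

Check, running the answer program on each example:
  [-27, -4, 44, -49] -> [44, -4, -27, -49] -> [44] -> [-44] -> -44
  [32, -4, -18, 31, -21, 27, 34, 0, 11, -28] -> [34, 32, 31, 27, 11, 0, -4, -18, -21, -28] -> [34] -> [-34] -> -34
  [23, -3, -25, -35, -15, 1, 39, -3, 30] -> [39, 30, 23, 1, -3, -3, -15, -25, -35] -> [39] -> [-39] -> -39
  [24, -11, -25, 23, 23] -> [24, 23, 23, -11, -25] -> [24] -> [-24] -> -24
  [-30, 30, 20, 32, -44, 47] -> [47, 32, 30, 20, -30, -44] -> [47] -> [-47] -> -47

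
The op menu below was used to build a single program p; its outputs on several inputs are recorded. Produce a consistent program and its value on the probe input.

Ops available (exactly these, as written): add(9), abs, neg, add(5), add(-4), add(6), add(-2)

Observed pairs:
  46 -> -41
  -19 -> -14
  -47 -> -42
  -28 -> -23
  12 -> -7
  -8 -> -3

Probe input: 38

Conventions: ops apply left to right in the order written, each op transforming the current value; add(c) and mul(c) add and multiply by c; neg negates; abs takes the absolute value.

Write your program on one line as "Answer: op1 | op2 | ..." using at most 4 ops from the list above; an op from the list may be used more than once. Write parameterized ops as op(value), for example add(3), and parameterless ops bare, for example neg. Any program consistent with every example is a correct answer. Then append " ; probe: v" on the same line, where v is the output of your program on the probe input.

abs | neg | add(5) ; probe: -33

Check, running the answer program on each example:
  46 -> 46 -> -46 -> -41
  -19 -> 19 -> -19 -> -14
  -47 -> 47 -> -47 -> -42
  -28 -> 28 -> -28 -> -23
  12 -> 12 -> -12 -> -7
  -8 -> 8 -> -8 -> -3
  probe: 38 -> 38 -> -38 -> -33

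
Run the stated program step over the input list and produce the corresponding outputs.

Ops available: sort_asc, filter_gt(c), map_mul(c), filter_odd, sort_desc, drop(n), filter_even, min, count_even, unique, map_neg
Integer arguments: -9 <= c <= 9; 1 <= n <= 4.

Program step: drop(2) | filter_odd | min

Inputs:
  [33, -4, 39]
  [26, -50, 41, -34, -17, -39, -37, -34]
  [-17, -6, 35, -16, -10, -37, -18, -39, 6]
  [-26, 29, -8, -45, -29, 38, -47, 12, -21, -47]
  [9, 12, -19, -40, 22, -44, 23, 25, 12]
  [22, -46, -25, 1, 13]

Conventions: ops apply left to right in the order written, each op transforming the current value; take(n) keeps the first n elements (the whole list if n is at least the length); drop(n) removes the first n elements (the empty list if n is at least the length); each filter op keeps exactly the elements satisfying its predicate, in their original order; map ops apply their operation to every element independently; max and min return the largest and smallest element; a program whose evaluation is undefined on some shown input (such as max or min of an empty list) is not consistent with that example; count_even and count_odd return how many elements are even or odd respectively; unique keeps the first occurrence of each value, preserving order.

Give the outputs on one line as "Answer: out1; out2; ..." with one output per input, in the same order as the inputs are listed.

39; -39; -39; -47; -19; -25

Execution, op by op:
  [33, -4, 39] -> [39] -> [39] -> 39
  [26, -50, 41, -34, -17, -39, -37, -34] -> [41, -34, -17, -39, -37, -34] -> [41, -17, -39, -37] -> -39
  [-17, -6, 35, -16, -10, -37, -18, -39, 6] -> [35, -16, -10, -37, -18, -39, 6] -> [35, -37, -39] -> -39
  [-26, 29, -8, -45, -29, 38, -47, 12, -21, -47] -> [-8, -45, -29, 38, -47, 12, -21, -47] -> [-45, -29, -47, -21, -47] -> -47
  [9, 12, -19, -40, 22, -44, 23, 25, 12] -> [-19, -40, 22, -44, 23, 25, 12] -> [-19, 23, 25] -> -19
  [22, -46, -25, 1, 13] -> [-25, 1, 13] -> [-25, 1, 13] -> -25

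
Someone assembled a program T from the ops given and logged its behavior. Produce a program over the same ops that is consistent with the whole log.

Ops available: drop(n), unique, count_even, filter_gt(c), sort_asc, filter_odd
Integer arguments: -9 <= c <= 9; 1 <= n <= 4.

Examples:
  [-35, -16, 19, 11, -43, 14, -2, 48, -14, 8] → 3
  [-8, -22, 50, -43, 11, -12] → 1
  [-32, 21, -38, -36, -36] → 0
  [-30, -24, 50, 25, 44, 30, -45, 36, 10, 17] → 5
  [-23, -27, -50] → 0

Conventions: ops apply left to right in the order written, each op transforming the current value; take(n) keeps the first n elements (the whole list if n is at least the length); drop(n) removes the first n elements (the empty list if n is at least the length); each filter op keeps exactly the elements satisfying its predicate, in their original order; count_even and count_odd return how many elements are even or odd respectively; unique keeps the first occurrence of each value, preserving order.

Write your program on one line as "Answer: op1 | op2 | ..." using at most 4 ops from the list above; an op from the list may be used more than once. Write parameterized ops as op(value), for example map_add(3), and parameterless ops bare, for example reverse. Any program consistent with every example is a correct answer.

filter_gt(1) | sort_asc | count_even

Check, running the answer program on each example:
  [-35, -16, 19, 11, -43, 14, -2, 48, -14, 8] -> [19, 11, 14, 48, 8] -> [8, 11, 14, 19, 48] -> 3
  [-8, -22, 50, -43, 11, -12] -> [50, 11] -> [11, 50] -> 1
  [-32, 21, -38, -36, -36] -> [21] -> [21] -> 0
  [-30, -24, 50, 25, 44, 30, -45, 36, 10, 17] -> [50, 25, 44, 30, 36, 10, 17] -> [10, 17, 25, 30, 36, 44, 50] -> 5
  [-23, -27, -50] -> [] -> [] -> 0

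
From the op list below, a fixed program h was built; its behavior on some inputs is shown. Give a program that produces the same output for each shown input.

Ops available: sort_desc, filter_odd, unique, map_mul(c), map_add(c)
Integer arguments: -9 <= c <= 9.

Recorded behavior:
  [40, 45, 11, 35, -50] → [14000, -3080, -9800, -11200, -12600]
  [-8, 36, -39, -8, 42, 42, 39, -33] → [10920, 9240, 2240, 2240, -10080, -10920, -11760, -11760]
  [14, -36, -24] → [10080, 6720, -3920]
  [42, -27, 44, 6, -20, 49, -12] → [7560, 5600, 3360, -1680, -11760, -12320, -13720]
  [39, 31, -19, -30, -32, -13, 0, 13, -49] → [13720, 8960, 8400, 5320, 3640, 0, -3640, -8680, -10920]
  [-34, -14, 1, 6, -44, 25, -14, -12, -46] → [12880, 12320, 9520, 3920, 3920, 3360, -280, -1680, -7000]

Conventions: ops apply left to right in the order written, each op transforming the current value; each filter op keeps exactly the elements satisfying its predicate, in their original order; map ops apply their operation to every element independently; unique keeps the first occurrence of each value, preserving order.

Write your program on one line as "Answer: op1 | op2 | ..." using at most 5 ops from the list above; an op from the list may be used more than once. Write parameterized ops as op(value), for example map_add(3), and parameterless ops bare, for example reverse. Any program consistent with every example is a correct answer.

map_mul(7) | map_mul(-8) | sort_desc | map_mul(5)

Check, running the answer program on each example:
  [40, 45, 11, 35, -50] -> [280, 315, 77, 245, -350] -> [-2240, -2520, -616, -1960, 2800] -> [2800, -616, -1960, -2240, -2520] -> [14000, -3080, -9800, -11200, -12600]
  [-8, 36, -39, -8, 42, 42, 39, -33] -> [-56, 252, -273, -56, 294, 294, 273, -231] -> [448, -2016, 2184, 448, -2352, -2352, -2184, 1848] -> [2184, 1848, 448, 448, -2016, -2184, -2352, -2352] -> [10920, 9240, 2240, 2240, -10080, -10920, -11760, -11760]
  [14, -36, -24] -> [98, -252, -168] -> [-784, 2016, 1344] -> [2016, 1344, -784] -> [10080, 6720, -3920]
  [42, -27, 44, 6, -20, 49, -12] -> [294, -189, 308, 42, -140, 343, -84] -> [-2352, 1512, -2464, -336, 1120, -2744, 672] -> [1512, 1120, 672, -336, -2352, -2464, -2744] -> [7560, 5600, 3360, -1680, -11760, -12320, -13720]
  [39, 31, -19, -30, -32, -13, 0, 13, -49] -> [273, 217, -133, -210, -224, -91, 0, 91, -343] -> [-2184, -1736, 1064, 1680, 1792, 728, 0, -728, 2744] -> [2744, 1792, 1680, 1064, 728, 0, -728, -1736, -2184] -> [13720, 8960, 8400, 5320, 3640, 0, -3640, -8680, -10920]
  [-34, -14, 1, 6, -44, 25, -14, -12, -46] -> [-238, -98, 7, 42, -308, 175, -98, -84, -322] -> [1904, 784, -56, -336, 2464, -1400, 784, 672, 2576] -> [2576, 2464, 1904, 784, 784, 672, -56, -336, -1400] -> [12880, 12320, 9520, 3920, 3920, 3360, -280, -1680, -7000]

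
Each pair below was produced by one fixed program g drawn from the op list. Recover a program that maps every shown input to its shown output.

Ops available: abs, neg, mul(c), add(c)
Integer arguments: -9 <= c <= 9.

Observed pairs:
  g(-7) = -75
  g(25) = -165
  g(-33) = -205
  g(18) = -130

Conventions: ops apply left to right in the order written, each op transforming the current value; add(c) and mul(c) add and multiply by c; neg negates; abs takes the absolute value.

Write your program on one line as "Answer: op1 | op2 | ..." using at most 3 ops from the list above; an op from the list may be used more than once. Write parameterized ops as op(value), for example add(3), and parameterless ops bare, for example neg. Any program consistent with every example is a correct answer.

abs | add(8) | mul(-5)

Check, running the answer program on each example:
  -7 -> 7 -> 15 -> -75
  25 -> 25 -> 33 -> -165
  -33 -> 33 -> 41 -> -205
  18 -> 18 -> 26 -> -130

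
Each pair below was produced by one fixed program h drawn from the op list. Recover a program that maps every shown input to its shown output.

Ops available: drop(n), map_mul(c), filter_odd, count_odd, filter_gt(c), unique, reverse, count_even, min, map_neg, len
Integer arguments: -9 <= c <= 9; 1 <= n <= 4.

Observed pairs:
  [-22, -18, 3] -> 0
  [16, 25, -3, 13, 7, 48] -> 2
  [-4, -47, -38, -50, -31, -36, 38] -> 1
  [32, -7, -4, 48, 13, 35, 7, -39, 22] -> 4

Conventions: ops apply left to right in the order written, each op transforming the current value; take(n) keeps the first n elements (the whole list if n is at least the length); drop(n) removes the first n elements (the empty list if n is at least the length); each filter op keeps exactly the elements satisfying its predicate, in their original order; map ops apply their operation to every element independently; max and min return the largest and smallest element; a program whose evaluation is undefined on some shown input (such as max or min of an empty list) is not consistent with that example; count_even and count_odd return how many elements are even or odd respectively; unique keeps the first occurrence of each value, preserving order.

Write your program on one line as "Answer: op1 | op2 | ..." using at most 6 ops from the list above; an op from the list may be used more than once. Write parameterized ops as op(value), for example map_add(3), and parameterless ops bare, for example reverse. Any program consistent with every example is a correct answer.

map_neg | drop(3) | filter_odd | map_mul(-4) | count_even

Check, running the answer program on each example:
  [-22, -18, 3] -> [22, 18, -3] -> [] -> [] -> [] -> 0
  [16, 25, -3, 13, 7, 48] -> [-16, -25, 3, -13, -7, -48] -> [-13, -7, -48] -> [-13, -7] -> [52, 28] -> 2
  [-4, -47, -38, -50, -31, -36, 38] -> [4, 47, 38, 50, 31, 36, -38] -> [50, 31, 36, -38] -> [31] -> [-124] -> 1
  [32, -7, -4, 48, 13, 35, 7, -39, 22] -> [-32, 7, 4, -48, -13, -35, -7, 39, -22] -> [-48, -13, -35, -7, 39, -22] -> [-13, -35, -7, 39] -> [52, 140, 28, -156] -> 4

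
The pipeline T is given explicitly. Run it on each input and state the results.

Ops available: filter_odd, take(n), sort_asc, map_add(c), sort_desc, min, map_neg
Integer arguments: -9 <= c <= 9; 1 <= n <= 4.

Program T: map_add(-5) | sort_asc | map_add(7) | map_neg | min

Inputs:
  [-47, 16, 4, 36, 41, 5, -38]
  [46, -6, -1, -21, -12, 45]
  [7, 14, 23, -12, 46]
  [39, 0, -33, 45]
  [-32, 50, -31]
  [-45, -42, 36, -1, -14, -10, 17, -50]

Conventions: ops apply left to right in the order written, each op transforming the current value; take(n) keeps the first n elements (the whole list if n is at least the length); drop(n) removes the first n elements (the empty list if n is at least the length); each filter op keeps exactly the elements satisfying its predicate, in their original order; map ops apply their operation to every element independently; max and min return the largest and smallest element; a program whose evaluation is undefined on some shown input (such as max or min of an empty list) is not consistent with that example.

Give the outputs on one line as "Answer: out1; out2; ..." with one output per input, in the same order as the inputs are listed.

-43; -48; -48; -47; -52; -38

Execution, op by op:
  [-47, 16, 4, 36, 41, 5, -38] -> [-52, 11, -1, 31, 36, 0, -43] -> [-52, -43, -1, 0, 11, 31, 36] -> [-45, -36, 6, 7, 18, 38, 43] -> [45, 36, -6, -7, -18, -38, -43] -> -43
  [46, -6, -1, -21, -12, 45] -> [41, -11, -6, -26, -17, 40] -> [-26, -17, -11, -6, 40, 41] -> [-19, -10, -4, 1, 47, 48] -> [19, 10, 4, -1, -47, -48] -> -48
  [7, 14, 23, -12, 46] -> [2, 9, 18, -17, 41] -> [-17, 2, 9, 18, 41] -> [-10, 9, 16, 25, 48] -> [10, -9, -16, -25, -48] -> -48
  [39, 0, -33, 45] -> [34, -5, -38, 40] -> [-38, -5, 34, 40] -> [-31, 2, 41, 47] -> [31, -2, -41, -47] -> -47
  [-32, 50, -31] -> [-37, 45, -36] -> [-37, -36, 45] -> [-30, -29, 52] -> [30, 29, -52] -> -52
  [-45, -42, 36, -1, -14, -10, 17, -50] -> [-50, -47, 31, -6, -19, -15, 12, -55] -> [-55, -50, -47, -19, -15, -6, 12, 31] -> [-48, -43, -40, -12, -8, 1, 19, 38] -> [48, 43, 40, 12, 8, -1, -19, -38] -> -38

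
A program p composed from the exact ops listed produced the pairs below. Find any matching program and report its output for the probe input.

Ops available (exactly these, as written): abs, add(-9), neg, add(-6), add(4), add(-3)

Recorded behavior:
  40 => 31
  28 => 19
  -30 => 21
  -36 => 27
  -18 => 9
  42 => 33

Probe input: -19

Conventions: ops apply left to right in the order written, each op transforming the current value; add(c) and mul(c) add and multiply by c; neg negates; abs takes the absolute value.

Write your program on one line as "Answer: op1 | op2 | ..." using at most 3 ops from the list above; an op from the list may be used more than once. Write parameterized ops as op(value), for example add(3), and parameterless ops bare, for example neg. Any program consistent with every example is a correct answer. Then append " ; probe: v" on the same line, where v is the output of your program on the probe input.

neg | abs | add(-9) ; probe: 10

Check, running the answer program on each example:
  40 -> -40 -> 40 -> 31
  28 -> -28 -> 28 -> 19
  -30 -> 30 -> 30 -> 21
  -36 -> 36 -> 36 -> 27
  -18 -> 18 -> 18 -> 9
  42 -> -42 -> 42 -> 33
  probe: -19 -> 19 -> 19 -> 10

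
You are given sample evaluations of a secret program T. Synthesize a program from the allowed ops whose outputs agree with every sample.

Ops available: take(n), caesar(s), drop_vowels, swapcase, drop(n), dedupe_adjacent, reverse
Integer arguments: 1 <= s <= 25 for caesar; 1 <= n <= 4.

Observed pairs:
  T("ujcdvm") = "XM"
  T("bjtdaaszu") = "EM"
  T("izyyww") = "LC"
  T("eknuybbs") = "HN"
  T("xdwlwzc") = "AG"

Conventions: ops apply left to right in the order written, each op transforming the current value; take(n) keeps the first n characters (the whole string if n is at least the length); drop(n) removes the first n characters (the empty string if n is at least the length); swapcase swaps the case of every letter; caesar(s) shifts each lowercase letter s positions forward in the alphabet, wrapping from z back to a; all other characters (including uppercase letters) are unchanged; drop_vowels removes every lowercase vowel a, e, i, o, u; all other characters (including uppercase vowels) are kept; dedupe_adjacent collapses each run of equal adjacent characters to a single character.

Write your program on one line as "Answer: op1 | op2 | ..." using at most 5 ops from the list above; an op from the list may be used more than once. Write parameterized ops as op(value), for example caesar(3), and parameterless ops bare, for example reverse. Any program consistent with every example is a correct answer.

dedupe_adjacent | caesar(3) | take(2) | swapcase

Check, running the answer program on each example:
  "ujcdvm" -> "ujcdvm" -> "xmfgyp" -> "xm" -> "XM"
  "bjtdaaszu" -> "bjtdaszu" -> "emwgdvcx" -> "em" -> "EM"
  "izyyww" -> "izyw" -> "lcbz" -> "lc" -> "LC"
  "eknuybbs" -> "eknuybs" -> "hnqxbev" -> "hn" -> "HN"
  "xdwlwzc" -> "xdwlwzc" -> "agzozcf" -> "ag" -> "AG"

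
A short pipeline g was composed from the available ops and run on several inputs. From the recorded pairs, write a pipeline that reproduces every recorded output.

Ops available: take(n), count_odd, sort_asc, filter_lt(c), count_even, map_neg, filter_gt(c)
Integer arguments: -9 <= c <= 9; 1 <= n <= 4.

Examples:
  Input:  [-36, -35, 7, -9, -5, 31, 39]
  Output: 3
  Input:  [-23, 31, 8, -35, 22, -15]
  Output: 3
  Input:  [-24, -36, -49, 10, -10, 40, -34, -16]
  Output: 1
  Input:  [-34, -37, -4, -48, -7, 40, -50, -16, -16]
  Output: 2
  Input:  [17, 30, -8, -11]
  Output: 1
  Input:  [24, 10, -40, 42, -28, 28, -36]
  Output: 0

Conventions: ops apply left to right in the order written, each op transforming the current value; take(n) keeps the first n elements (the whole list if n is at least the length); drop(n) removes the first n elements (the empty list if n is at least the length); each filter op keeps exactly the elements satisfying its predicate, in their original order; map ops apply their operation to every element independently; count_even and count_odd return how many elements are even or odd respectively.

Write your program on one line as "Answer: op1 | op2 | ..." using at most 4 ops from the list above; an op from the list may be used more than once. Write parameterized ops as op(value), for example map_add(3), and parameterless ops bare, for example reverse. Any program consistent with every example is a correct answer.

sort_asc | filter_lt(4) | count_odd

Check, running the answer program on each example:
  [-36, -35, 7, -9, -5, 31, 39] -> [-36, -35, -9, -5, 7, 31, 39] -> [-36, -35, -9, -5] -> 3
  [-23, 31, 8, -35, 22, -15] -> [-35, -23, -15, 8, 22, 31] -> [-35, -23, -15] -> 3
  [-24, -36, -49, 10, -10, 40, -34, -16] -> [-49, -36, -34, -24, -16, -10, 10, 40] -> [-49, -36, -34, -24, -16, -10] -> 1
  [-34, -37, -4, -48, -7, 40, -50, -16, -16] -> [-50, -48, -37, -34, -16, -16, -7, -4, 40] -> [-50, -48, -37, -34, -16, -16, -7, -4] -> 2
  [17, 30, -8, -11] -> [-11, -8, 17, 30] -> [-11, -8] -> 1
  [24, 10, -40, 42, -28, 28, -36] -> [-40, -36, -28, 10, 24, 28, 42] -> [-40, -36, -28] -> 0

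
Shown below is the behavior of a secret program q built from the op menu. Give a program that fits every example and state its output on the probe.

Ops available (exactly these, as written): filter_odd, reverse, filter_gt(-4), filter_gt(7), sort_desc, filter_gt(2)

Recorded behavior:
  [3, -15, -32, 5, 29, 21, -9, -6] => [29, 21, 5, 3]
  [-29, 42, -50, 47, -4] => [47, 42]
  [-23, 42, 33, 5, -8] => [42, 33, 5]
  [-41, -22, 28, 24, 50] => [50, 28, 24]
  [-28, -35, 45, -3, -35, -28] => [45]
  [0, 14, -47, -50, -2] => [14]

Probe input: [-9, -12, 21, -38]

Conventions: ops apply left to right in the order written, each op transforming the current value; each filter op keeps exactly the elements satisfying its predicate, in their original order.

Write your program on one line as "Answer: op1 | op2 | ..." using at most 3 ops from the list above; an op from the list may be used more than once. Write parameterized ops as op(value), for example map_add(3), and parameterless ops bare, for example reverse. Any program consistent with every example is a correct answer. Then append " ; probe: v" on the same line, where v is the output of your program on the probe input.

sort_desc | filter_gt(-4) | filter_gt(2) ; probe: [21]

Check, running the answer program on each example:
  [3, -15, -32, 5, 29, 21, -9, -6] -> [29, 21, 5, 3, -6, -9, -15, -32] -> [29, 21, 5, 3] -> [29, 21, 5, 3]
  [-29, 42, -50, 47, -4] -> [47, 42, -4, -29, -50] -> [47, 42] -> [47, 42]
  [-23, 42, 33, 5, -8] -> [42, 33, 5, -8, -23] -> [42, 33, 5] -> [42, 33, 5]
  [-41, -22, 28, 24, 50] -> [50, 28, 24, -22, -41] -> [50, 28, 24] -> [50, 28, 24]
  [-28, -35, 45, -3, -35, -28] -> [45, -3, -28, -28, -35, -35] -> [45, -3] -> [45]
  [0, 14, -47, -50, -2] -> [14, 0, -2, -47, -50] -> [14, 0, -2] -> [14]
  probe: [-9, -12, 21, -38] -> [21, -9, -12, -38] -> [21] -> [21]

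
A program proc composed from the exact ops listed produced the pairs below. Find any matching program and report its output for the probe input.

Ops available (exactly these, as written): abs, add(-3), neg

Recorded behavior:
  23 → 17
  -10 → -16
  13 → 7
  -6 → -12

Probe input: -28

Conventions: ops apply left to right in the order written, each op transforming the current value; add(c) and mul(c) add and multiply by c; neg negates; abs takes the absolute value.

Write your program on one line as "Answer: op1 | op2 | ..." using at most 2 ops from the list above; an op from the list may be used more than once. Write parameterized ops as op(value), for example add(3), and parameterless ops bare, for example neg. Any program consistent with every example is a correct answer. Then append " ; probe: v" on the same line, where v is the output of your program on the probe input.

add(-3) | add(-3) ; probe: -34

Check, running the answer program on each example:
  23 -> 20 -> 17
  -10 -> -13 -> -16
  13 -> 10 -> 7
  -6 -> -9 -> -12
  probe: -28 -> -31 -> -34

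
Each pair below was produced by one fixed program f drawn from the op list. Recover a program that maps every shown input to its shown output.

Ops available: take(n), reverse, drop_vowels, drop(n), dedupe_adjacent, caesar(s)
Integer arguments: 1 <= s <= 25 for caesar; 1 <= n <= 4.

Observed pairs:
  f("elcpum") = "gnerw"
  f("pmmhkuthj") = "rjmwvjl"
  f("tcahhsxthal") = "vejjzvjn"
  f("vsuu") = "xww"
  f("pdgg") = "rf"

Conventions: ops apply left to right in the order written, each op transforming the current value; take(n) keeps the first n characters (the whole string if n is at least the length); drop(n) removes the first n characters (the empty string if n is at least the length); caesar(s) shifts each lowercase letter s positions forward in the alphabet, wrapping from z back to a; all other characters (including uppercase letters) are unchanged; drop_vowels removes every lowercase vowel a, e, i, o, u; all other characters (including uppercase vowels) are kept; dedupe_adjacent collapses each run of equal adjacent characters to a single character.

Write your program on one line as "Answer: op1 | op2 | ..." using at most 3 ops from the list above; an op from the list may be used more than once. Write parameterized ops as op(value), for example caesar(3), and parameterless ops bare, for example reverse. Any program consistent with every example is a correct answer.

caesar(8) | drop_vowels | caesar(20)

Check, running the answer program on each example:
  "elcpum" -> "mtkxcu" -> "mtkxc" -> "gnerw"
  "pmmhkuthj" -> "xuupscbpr" -> "xpscbpr" -> "rjmwvjl"
  "tcahhsxthal" -> "bkippafbpit" -> "bkppfbpt" -> "vejjzvjn"
  "vsuu" -> "dacc" -> "dcc" -> "xww"
  "pdgg" -> "xloo" -> "xl" -> "rf"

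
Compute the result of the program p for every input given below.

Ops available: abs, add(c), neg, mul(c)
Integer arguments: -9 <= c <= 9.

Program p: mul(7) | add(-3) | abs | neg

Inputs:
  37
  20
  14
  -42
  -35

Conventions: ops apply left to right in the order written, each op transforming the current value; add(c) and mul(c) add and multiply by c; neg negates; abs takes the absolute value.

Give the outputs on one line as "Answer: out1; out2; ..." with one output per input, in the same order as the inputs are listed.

-256; -137; -95; -297; -248

Execution, op by op:
  37 -> 259 -> 256 -> 256 -> -256
  20 -> 140 -> 137 -> 137 -> -137
  14 -> 98 -> 95 -> 95 -> -95
  -42 -> -294 -> -297 -> 297 -> -297
  -35 -> -245 -> -248 -> 248 -> -248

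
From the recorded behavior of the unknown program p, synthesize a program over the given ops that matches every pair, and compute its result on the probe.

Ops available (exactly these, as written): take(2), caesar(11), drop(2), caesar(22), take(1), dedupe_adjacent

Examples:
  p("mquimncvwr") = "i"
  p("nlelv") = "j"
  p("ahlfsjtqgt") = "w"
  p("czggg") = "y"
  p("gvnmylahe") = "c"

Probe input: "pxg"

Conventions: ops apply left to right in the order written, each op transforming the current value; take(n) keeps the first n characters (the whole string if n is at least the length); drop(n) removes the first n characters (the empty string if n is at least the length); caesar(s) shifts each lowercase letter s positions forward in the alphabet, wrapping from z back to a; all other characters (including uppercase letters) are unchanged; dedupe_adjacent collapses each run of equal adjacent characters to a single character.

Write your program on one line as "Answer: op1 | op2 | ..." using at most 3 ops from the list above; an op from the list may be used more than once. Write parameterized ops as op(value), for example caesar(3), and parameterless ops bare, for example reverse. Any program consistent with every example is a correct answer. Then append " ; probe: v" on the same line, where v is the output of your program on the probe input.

dedupe_adjacent | take(1) | caesar(22) ; probe: "l"

Check, running the answer program on each example:
  "mquimncvwr" -> "mquimncvwr" -> "m" -> "i"
  "nlelv" -> "nlelv" -> "n" -> "j"
  "ahlfsjtqgt" -> "ahlfsjtqgt" -> "a" -> "w"
  "czggg" -> "czg" -> "c" -> "y"
  "gvnmylahe" -> "gvnmylahe" -> "g" -> "c"
  probe: "pxg" -> "pxg" -> "p" -> "l"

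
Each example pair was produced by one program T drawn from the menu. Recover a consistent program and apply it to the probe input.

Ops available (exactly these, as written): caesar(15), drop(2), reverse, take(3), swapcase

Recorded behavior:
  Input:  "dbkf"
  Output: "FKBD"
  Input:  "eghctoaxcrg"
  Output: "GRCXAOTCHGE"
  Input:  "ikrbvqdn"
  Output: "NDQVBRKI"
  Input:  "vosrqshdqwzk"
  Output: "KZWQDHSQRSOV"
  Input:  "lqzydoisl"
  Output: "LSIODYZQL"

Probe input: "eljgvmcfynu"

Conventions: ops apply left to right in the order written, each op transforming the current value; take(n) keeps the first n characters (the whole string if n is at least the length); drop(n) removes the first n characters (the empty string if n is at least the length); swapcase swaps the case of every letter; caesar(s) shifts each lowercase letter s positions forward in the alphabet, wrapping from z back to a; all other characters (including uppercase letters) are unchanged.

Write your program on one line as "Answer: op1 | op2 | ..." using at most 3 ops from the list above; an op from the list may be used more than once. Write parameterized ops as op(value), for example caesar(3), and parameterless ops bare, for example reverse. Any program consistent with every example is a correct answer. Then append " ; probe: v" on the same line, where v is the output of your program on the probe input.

reverse | swapcase ; probe: "UNYFCMVGJLE"

Check, running the answer program on each example:
  "dbkf" -> "fkbd" -> "FKBD"
  "eghctoaxcrg" -> "grcxaotchge" -> "GRCXAOTCHGE"
  "ikrbvqdn" -> "ndqvbrki" -> "NDQVBRKI"
  "vosrqshdqwzk" -> "kzwqdhsqrsov" -> "KZWQDHSQRSOV"
  "lqzydoisl" -> "lsiodyzql" -> "LSIODYZQL"
  probe: "eljgvmcfynu" -> "unyfcmvgjle" -> "UNYFCMVGJLE"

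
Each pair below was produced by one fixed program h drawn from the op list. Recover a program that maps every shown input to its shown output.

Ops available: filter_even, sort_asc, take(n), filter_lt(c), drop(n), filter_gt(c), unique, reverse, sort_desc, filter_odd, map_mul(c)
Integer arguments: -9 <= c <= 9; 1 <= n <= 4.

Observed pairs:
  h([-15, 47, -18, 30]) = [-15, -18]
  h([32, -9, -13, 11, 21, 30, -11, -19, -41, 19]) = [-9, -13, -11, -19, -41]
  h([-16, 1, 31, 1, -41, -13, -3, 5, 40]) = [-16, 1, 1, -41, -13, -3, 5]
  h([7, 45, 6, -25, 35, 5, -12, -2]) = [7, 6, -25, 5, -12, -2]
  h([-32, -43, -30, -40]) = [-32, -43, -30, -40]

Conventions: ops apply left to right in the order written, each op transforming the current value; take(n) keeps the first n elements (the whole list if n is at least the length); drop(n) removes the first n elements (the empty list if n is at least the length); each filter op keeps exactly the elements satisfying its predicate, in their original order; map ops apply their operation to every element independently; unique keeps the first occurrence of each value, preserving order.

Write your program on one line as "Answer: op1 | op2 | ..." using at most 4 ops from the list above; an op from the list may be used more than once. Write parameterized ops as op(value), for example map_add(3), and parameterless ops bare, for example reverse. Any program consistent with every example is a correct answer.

reverse | filter_lt(8) | reverse

Check, running the answer program on each example:
  [-15, 47, -18, 30] -> [30, -18, 47, -15] -> [-18, -15] -> [-15, -18]
  [32, -9, -13, 11, 21, 30, -11, -19, -41, 19] -> [19, -41, -19, -11, 30, 21, 11, -13, -9, 32] -> [-41, -19, -11, -13, -9] -> [-9, -13, -11, -19, -41]
  [-16, 1, 31, 1, -41, -13, -3, 5, 40] -> [40, 5, -3, -13, -41, 1, 31, 1, -16] -> [5, -3, -13, -41, 1, 1, -16] -> [-16, 1, 1, -41, -13, -3, 5]
  [7, 45, 6, -25, 35, 5, -12, -2] -> [-2, -12, 5, 35, -25, 6, 45, 7] -> [-2, -12, 5, -25, 6, 7] -> [7, 6, -25, 5, -12, -2]
  [-32, -43, -30, -40] -> [-40, -30, -43, -32] -> [-40, -30, -43, -32] -> [-32, -43, -30, -40]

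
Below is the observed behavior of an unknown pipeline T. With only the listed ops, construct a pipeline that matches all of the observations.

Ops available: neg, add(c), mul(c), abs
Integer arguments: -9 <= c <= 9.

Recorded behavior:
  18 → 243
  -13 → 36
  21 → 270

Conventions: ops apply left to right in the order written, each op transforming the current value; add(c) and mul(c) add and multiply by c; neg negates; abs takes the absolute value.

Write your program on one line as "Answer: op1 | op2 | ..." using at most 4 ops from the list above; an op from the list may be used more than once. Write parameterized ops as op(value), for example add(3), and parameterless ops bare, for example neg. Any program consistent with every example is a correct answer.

add(9) | mul(9) | abs

Check, running the answer program on each example:
  18 -> 27 -> 243 -> 243
  -13 -> -4 -> -36 -> 36
  21 -> 30 -> 270 -> 270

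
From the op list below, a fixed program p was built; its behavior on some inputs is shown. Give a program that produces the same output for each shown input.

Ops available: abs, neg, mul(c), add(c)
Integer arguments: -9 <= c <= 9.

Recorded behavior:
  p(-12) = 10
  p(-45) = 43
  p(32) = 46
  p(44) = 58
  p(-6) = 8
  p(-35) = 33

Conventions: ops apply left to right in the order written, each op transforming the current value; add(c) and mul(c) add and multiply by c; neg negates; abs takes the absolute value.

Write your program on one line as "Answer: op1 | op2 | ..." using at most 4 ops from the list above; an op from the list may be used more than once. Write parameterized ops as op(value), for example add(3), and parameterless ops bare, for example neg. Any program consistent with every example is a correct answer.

add(8) | abs | add(6)

Check, running the answer program on each example:
  -12 -> -4 -> 4 -> 10
  -45 -> -37 -> 37 -> 43
  32 -> 40 -> 40 -> 46
  44 -> 52 -> 52 -> 58
  -6 -> 2 -> 2 -> 8
  -35 -> -27 -> 27 -> 33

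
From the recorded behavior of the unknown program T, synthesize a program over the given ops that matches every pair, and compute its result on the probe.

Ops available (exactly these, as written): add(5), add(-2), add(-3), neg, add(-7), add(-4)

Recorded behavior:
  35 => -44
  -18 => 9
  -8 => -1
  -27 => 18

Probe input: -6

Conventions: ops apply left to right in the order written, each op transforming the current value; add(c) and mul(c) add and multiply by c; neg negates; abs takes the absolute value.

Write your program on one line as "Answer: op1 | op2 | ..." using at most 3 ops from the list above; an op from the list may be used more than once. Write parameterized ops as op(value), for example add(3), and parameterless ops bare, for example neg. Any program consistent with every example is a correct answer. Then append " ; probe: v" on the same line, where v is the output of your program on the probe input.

neg | add(-2) | add(-7) ; probe: -3

Check, running the answer program on each example:
  35 -> -35 -> -37 -> -44
  -18 -> 18 -> 16 -> 9
  -8 -> 8 -> 6 -> -1
  -27 -> 27 -> 25 -> 18
  probe: -6 -> 6 -> 4 -> -3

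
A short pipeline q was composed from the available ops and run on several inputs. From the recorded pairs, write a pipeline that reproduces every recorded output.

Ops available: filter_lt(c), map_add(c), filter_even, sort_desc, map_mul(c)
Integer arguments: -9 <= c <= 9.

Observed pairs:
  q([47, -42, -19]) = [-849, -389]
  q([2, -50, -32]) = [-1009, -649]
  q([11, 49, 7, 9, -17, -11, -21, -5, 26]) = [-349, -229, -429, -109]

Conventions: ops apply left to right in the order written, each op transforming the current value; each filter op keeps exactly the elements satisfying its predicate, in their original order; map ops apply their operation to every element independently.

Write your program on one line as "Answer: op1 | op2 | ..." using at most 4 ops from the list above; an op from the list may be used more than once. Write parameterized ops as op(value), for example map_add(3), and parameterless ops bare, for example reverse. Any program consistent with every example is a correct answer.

map_mul(-5) | map_mul(-4) | filter_lt(4) | map_add(-9)

Check, running the answer program on each example:
  [47, -42, -19] -> [-235, 210, 95] -> [940, -840, -380] -> [-840, -380] -> [-849, -389]
  [2, -50, -32] -> [-10, 250, 160] -> [40, -1000, -640] -> [-1000, -640] -> [-1009, -649]
  [11, 49, 7, 9, -17, -11, -21, -5, 26] -> [-55, -245, -35, -45, 85, 55, 105, 25, -130] -> [220, 980, 140, 180, -340, -220, -420, -100, 520] -> [-340, -220, -420, -100] -> [-349, -229, -429, -109]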